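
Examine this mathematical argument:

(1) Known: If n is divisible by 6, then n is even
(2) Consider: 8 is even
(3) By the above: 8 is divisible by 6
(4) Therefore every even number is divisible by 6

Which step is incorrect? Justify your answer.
Step 3: By the above: 8 is divisible by 6

Step 3 commits the fallacy of affirming the consequent. The known fact 'divisible by 6 → even' does NOT imply 'even → divisible by 6'. That would be the converse, which is false. For example, 8 is even but 8 ÷ 6 = 1.33, which is not an integer.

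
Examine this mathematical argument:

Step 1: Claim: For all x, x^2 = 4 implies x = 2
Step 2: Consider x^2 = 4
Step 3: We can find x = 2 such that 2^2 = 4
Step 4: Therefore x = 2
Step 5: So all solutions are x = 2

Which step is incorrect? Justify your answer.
Step 4: Therefore x = 2

Step 4 incorrectly concludes that x = 2 is the only solution. The proof shows that x = 2 is A solution (existence), but does not show it is the ONLY solution (uniqueness). In fact, x = -2 is also a solution since (-2)^2 = 4. Finding one solution doesn't prove there are no others.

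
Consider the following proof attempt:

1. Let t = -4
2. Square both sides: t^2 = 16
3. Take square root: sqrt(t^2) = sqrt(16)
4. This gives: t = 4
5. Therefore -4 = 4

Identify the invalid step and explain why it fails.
Step 4: This gives: t = 4

Step 4 incorrectly states that sqrt(t^2) = t. The correct identity is sqrt(t^2) = |t|. Since t = -4 < 0, we have sqrt(t^2) = |-4| = 4, not t = -4.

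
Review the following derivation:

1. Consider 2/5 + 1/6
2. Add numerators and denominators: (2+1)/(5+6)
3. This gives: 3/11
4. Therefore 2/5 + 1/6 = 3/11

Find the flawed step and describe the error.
Step 2: Add numerators and denominators: (2+1)/(5+6)

Step 2 incorrectly adds fractions by separately adding numerators and denominators. This is wrong. The correct method requires a common denominator: 2/5 + 1/6 = (2×6 + 1×5)/(5×6) = 17/30 = 17/30. The method used gives 3/11, which is different.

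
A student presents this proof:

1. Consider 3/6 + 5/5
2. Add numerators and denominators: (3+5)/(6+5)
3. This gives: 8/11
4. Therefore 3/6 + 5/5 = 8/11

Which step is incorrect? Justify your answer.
Step 2: Add numerators and denominators: (3+5)/(6+5)

Step 2 incorrectly adds fractions by separately adding numerators and denominators. This is wrong. The correct method requires a common denominator: 3/6 + 5/5 = (3×5 + 5×6)/(6×5) = 45/30 = 3/2. The method used gives 8/11, which is different.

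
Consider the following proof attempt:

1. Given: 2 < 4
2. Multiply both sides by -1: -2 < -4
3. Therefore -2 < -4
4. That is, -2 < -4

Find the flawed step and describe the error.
Step 2: Multiply both sides by -1: -2 < -4

Step 2 multiplies both sides by -1 but fails to reverse the inequality sign. When multiplying (or dividing) an inequality by a negative number, the direction must be reversed. Since 2 < 4, we should get -2 > -4, i.e., -2 > -4.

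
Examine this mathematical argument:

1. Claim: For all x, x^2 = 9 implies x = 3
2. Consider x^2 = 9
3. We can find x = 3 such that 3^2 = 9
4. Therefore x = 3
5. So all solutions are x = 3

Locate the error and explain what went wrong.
Step 4: Therefore x = 3

Step 4 incorrectly concludes that x = 3 is the only solution. The proof shows that x = 3 is A solution (existence), but does not show it is the ONLY solution (uniqueness). In fact, x = -3 is also a solution since (-3)^2 = 9. Finding one solution doesn't prove there are no others.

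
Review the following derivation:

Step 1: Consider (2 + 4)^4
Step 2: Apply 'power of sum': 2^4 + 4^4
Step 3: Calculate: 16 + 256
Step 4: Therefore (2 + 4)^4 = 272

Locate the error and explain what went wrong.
Step 2: Apply 'power of sum': 2^4 + 4^4

Step 2 incorrectly applies a non-existent rule '(a+b)^n = a^n + b^n'. This is false in general. The correct expansion uses the binomial theorem. The actual value is (2 + 4)^4 = 6^4 = 1296, not 272.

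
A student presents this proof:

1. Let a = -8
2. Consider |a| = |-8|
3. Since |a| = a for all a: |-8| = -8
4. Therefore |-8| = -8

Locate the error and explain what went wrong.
Step 3: Since |a| = a for all a: |-8| = -8

Step 3 incorrectly states that |a| = a for all a. The correct definition is |a| = a when a >= 0, and |a| = -a when a < 0. Since -8 < 0, we have |-8| = -(-8) = 8, not -8.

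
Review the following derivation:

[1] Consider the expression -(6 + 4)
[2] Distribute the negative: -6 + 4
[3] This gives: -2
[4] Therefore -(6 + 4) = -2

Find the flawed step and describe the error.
Step 2: Distribute the negative: -6 + 4

Step 2 incorrectly distributes the negative sign. The correct distribution is -(6 + 4) = -6 - 4 = -10. The negative must be applied to both terms, not just the first. The error treats -(6 + 4) as -6 + 4, which equals -2 instead of -10.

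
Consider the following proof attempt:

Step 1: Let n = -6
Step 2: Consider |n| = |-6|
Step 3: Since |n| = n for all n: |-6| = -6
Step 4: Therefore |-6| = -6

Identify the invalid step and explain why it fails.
Step 3: Since |n| = n for all n: |-6| = -6

Step 3 incorrectly states that |n| = n for all n. The correct definition is |n| = n when n >= 0, and |n| = -n when n < 0. Since -6 < 0, we have |-6| = -(-6) = 6, not -6.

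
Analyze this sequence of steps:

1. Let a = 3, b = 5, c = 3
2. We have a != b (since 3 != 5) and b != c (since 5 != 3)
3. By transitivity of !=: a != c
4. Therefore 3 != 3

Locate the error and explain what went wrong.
Step 3: By transitivity of !=: a != c

Step 3 incorrectly applies transitivity to the '!=' relation. Transitivity states: if a R b and b R c, then a R c. However, '!=' is not transitive. Counterexample: 3 != 5 and 5 != 3, but 3 = 3 (both equal 3). Transitivity holds for relations like <, <=, =, but not for !=.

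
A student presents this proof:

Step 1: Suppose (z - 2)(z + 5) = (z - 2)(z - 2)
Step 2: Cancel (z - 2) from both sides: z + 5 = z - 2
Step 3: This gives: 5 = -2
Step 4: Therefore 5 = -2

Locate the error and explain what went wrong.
Step 2: Cancel (z - 2) from both sides: z + 5 = z - 2

Step 2 cancels (z - 2) from both sides. This is only valid if (z - 2) ≠ 0, i.e., z ≠ 2. When z = 2, both sides equal zero regardless of the other factors. The correct approach requires considering z = 2 as a separate case.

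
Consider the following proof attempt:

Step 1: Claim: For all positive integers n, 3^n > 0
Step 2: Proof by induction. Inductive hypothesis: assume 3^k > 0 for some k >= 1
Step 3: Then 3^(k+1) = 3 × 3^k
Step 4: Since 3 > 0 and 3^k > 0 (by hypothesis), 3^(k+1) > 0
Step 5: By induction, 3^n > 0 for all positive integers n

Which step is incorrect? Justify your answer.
Step 5: By induction, 3^n > 0 for all positive integers n

Step 5 concludes the proof by induction, but no base case was ever established. A valid induction proof requires: (1) a base case proving 3^1 > 0, and (2) an inductive step showing IF 3^k > 0 THEN 3^(k+1) > 0. Steps 2-4 correctly establish the inductive step, but without the base case the conclusion in step 5 does not follow.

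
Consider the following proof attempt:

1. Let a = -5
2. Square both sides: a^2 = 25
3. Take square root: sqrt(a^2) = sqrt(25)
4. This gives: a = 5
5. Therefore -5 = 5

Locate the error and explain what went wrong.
Step 4: This gives: a = 5

Step 4 incorrectly states that sqrt(a^2) = a. The correct identity is sqrt(a^2) = |a|. Since a = -5 < 0, we have sqrt(a^2) = |-5| = 5, not a = -5.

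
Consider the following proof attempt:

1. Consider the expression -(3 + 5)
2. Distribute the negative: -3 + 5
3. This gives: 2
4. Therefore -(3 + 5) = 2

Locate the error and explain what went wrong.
Step 2: Distribute the negative: -3 + 5

Step 2 incorrectly distributes the negative sign. The correct distribution is -(3 + 5) = -3 - 5 = -8. The negative must be applied to both terms, not just the first. The error treats -(3 + 5) as -3 + 5, which equals 2 instead of -8.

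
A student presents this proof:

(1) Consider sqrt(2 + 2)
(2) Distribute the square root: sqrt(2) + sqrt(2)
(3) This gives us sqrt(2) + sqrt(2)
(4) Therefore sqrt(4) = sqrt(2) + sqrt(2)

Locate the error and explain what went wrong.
Step 2: Distribute the square root: sqrt(2) + sqrt(2)

Step 2 incorrectly 'distributes' the square root over addition. The square root function does not distribute: sqrt(a + b) ≠ sqrt(a) + sqrt(b). In fact, sqrt(2 + 2) = sqrt(4) ≈ 2.0000, while sqrt(2) + sqrt(2) ≈ 2.8284.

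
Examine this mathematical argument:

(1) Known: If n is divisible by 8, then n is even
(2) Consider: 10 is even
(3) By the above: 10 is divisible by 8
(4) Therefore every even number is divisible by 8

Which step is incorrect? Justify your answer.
Step 3: By the above: 10 is divisible by 8

Step 3 commits the fallacy of affirming the consequent. The known fact 'divisible by 8 → even' does NOT imply 'even → divisible by 8'. That would be the converse, which is false. For example, 10 is even but 10 ÷ 8 = 1.25, which is not an integer.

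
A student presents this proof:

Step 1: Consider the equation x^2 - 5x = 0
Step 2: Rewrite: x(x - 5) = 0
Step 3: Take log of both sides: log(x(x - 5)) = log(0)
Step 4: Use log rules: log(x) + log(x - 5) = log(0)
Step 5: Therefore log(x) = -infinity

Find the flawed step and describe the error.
Step 3: Take log of both sides: log(x(x - 5)) = log(0)

Step 3 takes the logarithm of both sides, resulting in log(0) on the right side. The logarithm is only defined for positive numbers; log(0) is undefined (approaches negative infinity). This operation is invalid.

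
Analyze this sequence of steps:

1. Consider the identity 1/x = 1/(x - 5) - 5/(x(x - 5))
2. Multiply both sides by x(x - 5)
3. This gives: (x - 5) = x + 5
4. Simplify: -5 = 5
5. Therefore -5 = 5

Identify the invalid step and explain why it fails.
Step 3: This gives: (x - 5) = x + 5

Step 3 makes a sign error when clearing denominators. Multiplying -5/(x(x - 5)) by x(x - 5) gives -5, not +5. The correct result is (x - 5) = x - 5, which is trivially true, not (x - 5) = x + 5. (Step 1 is a valid identity: 1/(x - 5) - 5/(x(x - 5)) = (x - 5)/(x(x - 5)) = 1/x.)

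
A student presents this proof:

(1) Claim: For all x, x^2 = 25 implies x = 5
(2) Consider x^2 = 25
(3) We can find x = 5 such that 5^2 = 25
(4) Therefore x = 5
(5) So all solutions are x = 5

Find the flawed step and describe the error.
Step 4: Therefore x = 5

Step 4 incorrectly concludes that x = 5 is the only solution. The proof shows that x = 5 is A solution (existence), but does not show it is the ONLY solution (uniqueness). In fact, x = -5 is also a solution since (-5)^2 = 25. Finding one solution doesn't prove there are no others.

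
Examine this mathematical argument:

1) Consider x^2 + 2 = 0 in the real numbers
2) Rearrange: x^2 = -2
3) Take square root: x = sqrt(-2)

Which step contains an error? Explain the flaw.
Step 3: Take square root: x = sqrt(-2)

Step 3 takes the square root of -2, which is negative. In the real number system, the square root of a negative number is undefined. The equation x^2 + 2 = 0 has no real solutions. Square roots of negative numbers only exist in the complex numbers.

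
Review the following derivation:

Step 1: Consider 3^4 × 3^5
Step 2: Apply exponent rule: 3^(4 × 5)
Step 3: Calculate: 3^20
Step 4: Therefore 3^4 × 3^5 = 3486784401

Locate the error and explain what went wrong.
Step 2: Apply exponent rule: 3^(4 × 5)

Step 2 incorrectly states that a^b × a^c = a^(b×c). The correct rule is a^b × a^c = a^(b+c). The actual value is 3^4 × 3^5 = 3^9 = 19683, not 3^20 = 3486784401.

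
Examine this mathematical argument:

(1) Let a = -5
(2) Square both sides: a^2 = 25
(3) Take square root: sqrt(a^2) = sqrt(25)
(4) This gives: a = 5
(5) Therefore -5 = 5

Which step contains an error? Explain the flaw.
Step 4: This gives: a = 5

Step 4 incorrectly states that sqrt(a^2) = a. The correct identity is sqrt(a^2) = |a|. Since a = -5 < 0, we have sqrt(a^2) = |-5| = 5, not a = -5.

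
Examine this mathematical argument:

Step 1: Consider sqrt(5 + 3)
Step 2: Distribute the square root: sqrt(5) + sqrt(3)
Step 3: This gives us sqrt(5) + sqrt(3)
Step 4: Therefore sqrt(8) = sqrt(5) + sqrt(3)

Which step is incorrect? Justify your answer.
Step 2: Distribute the square root: sqrt(5) + sqrt(3)

Step 2 incorrectly 'distributes' the square root over addition. The square root function does not distribute: sqrt(a + b) ≠ sqrt(a) + sqrt(b). In fact, sqrt(5 + 3) = sqrt(8) ≈ 2.8284, while sqrt(5) + sqrt(3) ≈ 3.9681.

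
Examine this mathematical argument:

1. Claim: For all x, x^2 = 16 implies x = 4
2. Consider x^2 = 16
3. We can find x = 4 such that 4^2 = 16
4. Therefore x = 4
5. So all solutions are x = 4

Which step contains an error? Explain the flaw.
Step 4: Therefore x = 4

Step 4 incorrectly concludes that x = 4 is the only solution. The proof shows that x = 4 is A solution (existence), but does not show it is the ONLY solution (uniqueness). In fact, x = -4 is also a solution since (-4)^2 = 16. Finding one solution doesn't prove there are no others.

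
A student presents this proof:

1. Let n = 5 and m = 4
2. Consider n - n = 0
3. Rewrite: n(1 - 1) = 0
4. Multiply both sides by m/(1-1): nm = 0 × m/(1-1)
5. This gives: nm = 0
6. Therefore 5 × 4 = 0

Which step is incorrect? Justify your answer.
Step 4: Multiply both sides by m/(1-1): nm = 0 × m/(1-1)

Step 4 multiplies both sides by m/(1-1). However, 1-1 = 0, so this is multiplication by m/0, which is undefined. We cannot multiply by an undefined expression.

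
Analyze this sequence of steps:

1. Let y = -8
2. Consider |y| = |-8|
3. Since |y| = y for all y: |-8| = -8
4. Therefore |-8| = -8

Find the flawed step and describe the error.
Step 3: Since |y| = y for all y: |-8| = -8

Step 3 incorrectly states that |y| = y for all y. The correct definition is |y| = y when y >= 0, and |y| = -y when y < 0. Since -8 < 0, we have |-8| = -(-8) = 8, not -8.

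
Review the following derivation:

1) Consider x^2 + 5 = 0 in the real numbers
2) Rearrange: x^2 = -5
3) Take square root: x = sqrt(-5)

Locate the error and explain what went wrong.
Step 3: Take square root: x = sqrt(-5)

Step 3 takes the square root of -5, which is negative. In the real number system, the square root of a negative number is undefined. The equation x^2 + 5 = 0 has no real solutions. Square roots of negative numbers only exist in the complex numbers.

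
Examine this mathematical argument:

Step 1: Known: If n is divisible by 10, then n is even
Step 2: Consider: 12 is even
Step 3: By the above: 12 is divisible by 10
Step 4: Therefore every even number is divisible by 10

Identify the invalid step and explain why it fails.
Step 3: By the above: 12 is divisible by 10

Step 3 commits the fallacy of affirming the consequent. The known fact 'divisible by 10 → even' does NOT imply 'even → divisible by 10'. That would be the converse, which is false. For example, 12 is even but 12 ÷ 10 = 1.20, which is not an integer.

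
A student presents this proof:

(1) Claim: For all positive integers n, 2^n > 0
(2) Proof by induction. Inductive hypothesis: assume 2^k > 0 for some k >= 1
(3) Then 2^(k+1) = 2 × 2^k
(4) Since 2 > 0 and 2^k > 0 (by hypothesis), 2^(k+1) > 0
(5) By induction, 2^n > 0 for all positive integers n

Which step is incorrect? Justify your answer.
Step 5: By induction, 2^n > 0 for all positive integers n

Step 5 concludes the proof by induction, but no base case was ever established. A valid induction proof requires: (1) a base case proving 2^1 > 0, and (2) an inductive step showing IF 2^k > 0 THEN 2^(k+1) > 0. Steps 2-4 correctly establish the inductive step, but without the base case the conclusion in step 5 does not follow.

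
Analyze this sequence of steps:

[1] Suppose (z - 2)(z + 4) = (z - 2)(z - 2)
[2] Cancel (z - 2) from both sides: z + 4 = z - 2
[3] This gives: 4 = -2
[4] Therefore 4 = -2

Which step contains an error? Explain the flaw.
Step 2: Cancel (z - 2) from both sides: z + 4 = z - 2

Step 2 cancels (z - 2) from both sides. This is only valid if (z - 2) ≠ 0, i.e., z ≠ 2. When z = 2, both sides equal zero regardless of the other factors. The correct approach requires considering z = 2 as a separate case.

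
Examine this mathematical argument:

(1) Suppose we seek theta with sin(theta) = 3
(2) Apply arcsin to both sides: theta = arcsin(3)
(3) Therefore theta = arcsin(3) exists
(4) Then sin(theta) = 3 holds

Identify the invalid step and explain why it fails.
Step 2: Apply arcsin to both sides: theta = arcsin(3)

Step 2 applies arcsin to 3. However, arcsin(x) is only defined for x in [-1, 1] because sin(theta) can only produce values in that range. Since |3| > 1, arcsin(3) is undefined. There is no angle whose sine equals 3.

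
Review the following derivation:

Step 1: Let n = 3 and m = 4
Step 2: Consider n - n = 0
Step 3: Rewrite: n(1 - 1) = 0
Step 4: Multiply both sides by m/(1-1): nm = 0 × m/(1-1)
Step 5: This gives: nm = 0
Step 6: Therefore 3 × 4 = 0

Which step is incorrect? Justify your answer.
Step 4: Multiply both sides by m/(1-1): nm = 0 × m/(1-1)

Step 4 multiplies both sides by m/(1-1). However, 1-1 = 0, so this is multiplication by m/0, which is undefined. We cannot multiply by an undefined expression.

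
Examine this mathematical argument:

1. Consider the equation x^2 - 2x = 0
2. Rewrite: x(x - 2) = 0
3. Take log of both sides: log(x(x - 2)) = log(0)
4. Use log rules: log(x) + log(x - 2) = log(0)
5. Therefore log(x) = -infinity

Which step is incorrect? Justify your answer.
Step 3: Take log of both sides: log(x(x - 2)) = log(0)

Step 3 takes the logarithm of both sides, resulting in log(0) on the right side. The logarithm is only defined for positive numbers; log(0) is undefined (approaches negative infinity). This operation is invalid.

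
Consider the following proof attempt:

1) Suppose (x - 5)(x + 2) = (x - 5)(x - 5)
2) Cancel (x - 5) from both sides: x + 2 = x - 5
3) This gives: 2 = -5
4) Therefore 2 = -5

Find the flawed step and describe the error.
Step 2: Cancel (x - 5) from both sides: x + 2 = x - 5

Step 2 cancels (x - 5) from both sides. This is only valid if (x - 5) ≠ 0, i.e., x ≠ 5. When x = 5, both sides equal zero regardless of the other factors. The correct approach requires considering x = 5 as a separate case.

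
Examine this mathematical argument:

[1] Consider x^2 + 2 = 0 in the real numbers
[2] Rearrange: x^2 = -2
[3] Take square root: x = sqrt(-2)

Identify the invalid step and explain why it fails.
Step 3: Take square root: x = sqrt(-2)

Step 3 takes the square root of -2, which is negative. In the real number system, the square root of a negative number is undefined. The equation x^2 + 2 = 0 has no real solutions. Square roots of negative numbers only exist in the complex numbers.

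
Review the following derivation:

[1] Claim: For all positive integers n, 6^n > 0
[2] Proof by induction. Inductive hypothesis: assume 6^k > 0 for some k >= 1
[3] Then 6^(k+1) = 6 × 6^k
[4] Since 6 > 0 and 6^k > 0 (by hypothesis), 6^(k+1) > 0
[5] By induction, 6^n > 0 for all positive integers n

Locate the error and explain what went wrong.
Step 5: By induction, 6^n > 0 for all positive integers n

Step 5 concludes the proof by induction, but no base case was ever established. A valid induction proof requires: (1) a base case proving 6^1 > 0, and (2) an inductive step showing IF 6^k > 0 THEN 6^(k+1) > 0. Steps 2-4 correctly establish the inductive step, but without the base case the conclusion in step 5 does not follow.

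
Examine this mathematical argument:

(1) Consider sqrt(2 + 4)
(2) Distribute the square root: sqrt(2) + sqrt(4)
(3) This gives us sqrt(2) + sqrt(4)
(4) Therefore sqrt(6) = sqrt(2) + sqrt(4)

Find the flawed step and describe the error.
Step 2: Distribute the square root: sqrt(2) + sqrt(4)

Step 2 incorrectly 'distributes' the square root over addition. The square root function does not distribute: sqrt(a + b) ≠ sqrt(a) + sqrt(b). In fact, sqrt(2 + 4) = sqrt(6) ≈ 2.4495, while sqrt(2) + sqrt(4) ≈ 3.4142.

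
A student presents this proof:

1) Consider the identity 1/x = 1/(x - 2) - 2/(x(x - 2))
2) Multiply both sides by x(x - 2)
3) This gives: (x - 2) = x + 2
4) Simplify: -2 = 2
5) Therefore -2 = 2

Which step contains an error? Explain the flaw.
Step 3: This gives: (x - 2) = x + 2

Step 3 makes a sign error when clearing denominators. Multiplying -2/(x(x - 2)) by x(x - 2) gives -2, not +2. The correct result is (x - 2) = x - 2, which is trivially true, not (x - 2) = x + 2. (Step 1 is a valid identity: 1/(x - 2) - 2/(x(x - 2)) = (x - 2)/(x(x - 2)) = 1/x.)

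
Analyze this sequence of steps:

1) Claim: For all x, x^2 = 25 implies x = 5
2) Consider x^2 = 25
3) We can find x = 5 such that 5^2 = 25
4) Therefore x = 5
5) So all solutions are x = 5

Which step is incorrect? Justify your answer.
Step 4: Therefore x = 5

Step 4 incorrectly concludes that x = 5 is the only solution. The proof shows that x = 5 is A solution (existence), but does not show it is the ONLY solution (uniqueness). In fact, x = -5 is also a solution since (-5)^2 = 25. Finding one solution doesn't prove there are no others.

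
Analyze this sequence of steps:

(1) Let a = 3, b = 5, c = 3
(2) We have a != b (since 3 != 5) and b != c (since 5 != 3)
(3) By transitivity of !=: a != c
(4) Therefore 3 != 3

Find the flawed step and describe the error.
Step 3: By transitivity of !=: a != c

Step 3 incorrectly applies transitivity to the '!=' relation. Transitivity states: if a R b and b R c, then a R c. However, '!=' is not transitive. Counterexample: 3 != 5 and 5 != 3, but 3 = 3 (both equal 3). Transitivity holds for relations like <, <=, =, but not for !=.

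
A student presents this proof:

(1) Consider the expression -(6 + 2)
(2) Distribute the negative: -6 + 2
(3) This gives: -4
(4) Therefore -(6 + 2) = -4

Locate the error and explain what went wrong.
Step 2: Distribute the negative: -6 + 2

Step 2 incorrectly distributes the negative sign. The correct distribution is -(6 + 2) = -6 - 2 = -8. The negative must be applied to both terms, not just the first. The error treats -(6 + 2) as -6 + 2, which equals -4 instead of -8.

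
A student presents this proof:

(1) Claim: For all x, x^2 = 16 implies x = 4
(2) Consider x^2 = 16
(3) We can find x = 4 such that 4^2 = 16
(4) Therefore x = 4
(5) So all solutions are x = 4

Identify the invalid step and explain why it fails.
Step 4: Therefore x = 4

Step 4 incorrectly concludes that x = 4 is the only solution. The proof shows that x = 4 is A solution (existence), but does not show it is the ONLY solution (uniqueness). In fact, x = -4 is also a solution since (-4)^2 = 16. Finding one solution doesn't prove there are no others.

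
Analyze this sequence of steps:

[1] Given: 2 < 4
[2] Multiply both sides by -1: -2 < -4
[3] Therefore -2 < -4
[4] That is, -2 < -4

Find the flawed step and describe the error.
Step 2: Multiply both sides by -1: -2 < -4

Step 2 multiplies both sides by -1 but fails to reverse the inequality sign. When multiplying (or dividing) an inequality by a negative number, the direction must be reversed. Since 2 < 4, we should get -2 > -4, i.e., -2 > -4.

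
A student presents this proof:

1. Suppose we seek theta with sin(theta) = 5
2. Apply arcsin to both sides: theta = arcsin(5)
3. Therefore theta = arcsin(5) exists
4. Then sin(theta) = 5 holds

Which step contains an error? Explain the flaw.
Step 2: Apply arcsin to both sides: theta = arcsin(5)

Step 2 applies arcsin to 5. However, arcsin(x) is only defined for x in [-1, 1] because sin(theta) can only produce values in that range. Since |5| > 1, arcsin(5) is undefined. There is no angle whose sine equals 5.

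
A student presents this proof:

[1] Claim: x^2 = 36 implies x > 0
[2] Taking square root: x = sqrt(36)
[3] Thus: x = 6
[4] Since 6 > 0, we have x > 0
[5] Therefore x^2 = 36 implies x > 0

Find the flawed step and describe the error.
Step 2: Taking square root: x = sqrt(36)

Step 2 takes the square root and assumes the positive root only. The equation x^2 = 36 actually has two solutions: x = 6 and x = -6. The proof silently assumes x > 0 without justification, then uses this assumption to conclude x > 0, which is circular. The counterexample x = -6 shows the claim is false.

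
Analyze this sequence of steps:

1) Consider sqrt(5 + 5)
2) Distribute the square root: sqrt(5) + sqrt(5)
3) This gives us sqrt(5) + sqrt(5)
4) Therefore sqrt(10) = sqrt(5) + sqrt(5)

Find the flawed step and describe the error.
Step 2: Distribute the square root: sqrt(5) + sqrt(5)

Step 2 incorrectly 'distributes' the square root over addition. The square root function does not distribute: sqrt(a + b) ≠ sqrt(a) + sqrt(b). In fact, sqrt(5 + 5) = sqrt(10) ≈ 3.1623, while sqrt(5) + sqrt(5) ≈ 4.4721.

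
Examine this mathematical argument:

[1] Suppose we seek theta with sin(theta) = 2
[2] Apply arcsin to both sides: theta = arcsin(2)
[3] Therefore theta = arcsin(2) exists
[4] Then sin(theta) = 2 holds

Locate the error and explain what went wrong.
Step 2: Apply arcsin to both sides: theta = arcsin(2)

Step 2 applies arcsin to 2. However, arcsin(x) is only defined for x in [-1, 1] because sin(theta) can only produce values in that range. Since |2| > 1, arcsin(2) is undefined. There is no angle whose sine equals 2.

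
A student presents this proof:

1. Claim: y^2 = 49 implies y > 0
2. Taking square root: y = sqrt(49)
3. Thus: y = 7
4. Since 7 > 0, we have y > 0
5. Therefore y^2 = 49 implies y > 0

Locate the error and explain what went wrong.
Step 2: Taking square root: y = sqrt(49)

Step 2 takes the square root and assumes the positive root only. The equation y^2 = 49 actually has two solutions: y = 7 and y = -7. The proof silently assumes y > 0 without justification, then uses this assumption to conclude y > 0, which is circular. The counterexample y = -7 shows the claim is false.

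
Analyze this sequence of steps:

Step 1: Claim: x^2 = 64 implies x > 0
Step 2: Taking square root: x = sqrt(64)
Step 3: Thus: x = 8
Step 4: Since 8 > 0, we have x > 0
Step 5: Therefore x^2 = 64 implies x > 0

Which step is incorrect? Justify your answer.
Step 2: Taking square root: x = sqrt(64)

Step 2 takes the square root and assumes the positive root only. The equation x^2 = 64 actually has two solutions: x = 8 and x = -8. The proof silently assumes x > 0 without justification, then uses this assumption to conclude x > 0, which is circular. The counterexample x = -8 shows the claim is false.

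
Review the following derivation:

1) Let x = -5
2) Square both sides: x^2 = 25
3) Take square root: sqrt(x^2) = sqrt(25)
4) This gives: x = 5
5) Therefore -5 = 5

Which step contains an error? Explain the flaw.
Step 4: This gives: x = 5

Step 4 incorrectly states that sqrt(x^2) = x. The correct identity is sqrt(x^2) = |x|. Since x = -5 < 0, we have sqrt(x^2) = |-5| = 5, not x = -5.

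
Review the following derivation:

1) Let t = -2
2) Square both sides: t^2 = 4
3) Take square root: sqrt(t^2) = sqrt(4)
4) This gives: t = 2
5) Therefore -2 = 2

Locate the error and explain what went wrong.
Step 4: This gives: t = 2

Step 4 incorrectly states that sqrt(t^2) = t. The correct identity is sqrt(t^2) = |t|. Since t = -2 < 0, we have sqrt(t^2) = |-2| = 2, not t = -2.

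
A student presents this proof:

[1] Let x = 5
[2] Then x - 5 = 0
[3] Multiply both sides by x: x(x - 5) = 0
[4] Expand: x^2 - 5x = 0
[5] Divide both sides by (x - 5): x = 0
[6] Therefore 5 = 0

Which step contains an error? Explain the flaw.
Step 5: Divide both sides by (x - 5): x = 0

Step 5 divides both sides by (x - 5). However, since x = 5, we have (x - 5) = 0. Division by zero is undefined, making this step invalid.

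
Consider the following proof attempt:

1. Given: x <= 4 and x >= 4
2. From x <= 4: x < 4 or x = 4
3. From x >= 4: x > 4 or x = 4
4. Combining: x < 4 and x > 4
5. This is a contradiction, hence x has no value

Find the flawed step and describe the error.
Step 4: Combining: x < 4 and x > 4

Step 4 incorrectly combines the conditions. From x <= 4 and x >= 4, the intersection is x = 4. The error treats the 'or' cases as 'and' requirements. The correct conclusion is that x = 4 is the unique solution, not that no solution exists.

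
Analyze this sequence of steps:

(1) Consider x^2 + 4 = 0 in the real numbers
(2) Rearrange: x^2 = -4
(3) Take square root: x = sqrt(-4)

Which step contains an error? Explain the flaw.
Step 3: Take square root: x = sqrt(-4)

Step 3 takes the square root of -4, which is negative. In the real number system, the square root of a negative number is undefined. The equation x^2 + 4 = 0 has no real solutions. Square roots of negative numbers only exist in the complex numbers.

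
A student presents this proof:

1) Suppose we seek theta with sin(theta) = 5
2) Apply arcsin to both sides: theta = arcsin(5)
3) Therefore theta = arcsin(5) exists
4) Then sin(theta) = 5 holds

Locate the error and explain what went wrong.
Step 2: Apply arcsin to both sides: theta = arcsin(5)

Step 2 applies arcsin to 5. However, arcsin(x) is only defined for x in [-1, 1] because sin(theta) can only produce values in that range. Since |5| > 1, arcsin(5) is undefined. There is no angle whose sine equals 5.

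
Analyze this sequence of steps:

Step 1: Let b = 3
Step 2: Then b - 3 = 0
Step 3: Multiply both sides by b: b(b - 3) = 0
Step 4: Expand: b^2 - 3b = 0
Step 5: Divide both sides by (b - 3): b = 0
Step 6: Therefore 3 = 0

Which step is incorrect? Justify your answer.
Step 5: Divide both sides by (b - 3): b = 0

Step 5 divides both sides by (b - 3). However, since b = 3, we have (b - 3) = 0. Division by zero is undefined, making this step invalid.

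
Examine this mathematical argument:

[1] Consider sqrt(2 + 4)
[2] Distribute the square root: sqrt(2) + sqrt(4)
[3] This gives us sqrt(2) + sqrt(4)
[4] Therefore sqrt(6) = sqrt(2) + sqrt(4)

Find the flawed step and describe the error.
Step 2: Distribute the square root: sqrt(2) + sqrt(4)

Step 2 incorrectly 'distributes' the square root over addition. The square root function does not distribute: sqrt(a + b) ≠ sqrt(a) + sqrt(b). In fact, sqrt(2 + 4) = sqrt(6) ≈ 2.4495, while sqrt(2) + sqrt(4) ≈ 3.4142.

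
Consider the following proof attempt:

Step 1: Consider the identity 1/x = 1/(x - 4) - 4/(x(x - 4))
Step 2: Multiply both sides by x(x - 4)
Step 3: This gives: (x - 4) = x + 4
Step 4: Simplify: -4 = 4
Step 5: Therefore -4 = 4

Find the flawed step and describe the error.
Step 3: This gives: (x - 4) = x + 4

Step 3 makes a sign error when clearing denominators. Multiplying -4/(x(x - 4)) by x(x - 4) gives -4, not +4. The correct result is (x - 4) = x - 4, which is trivially true, not (x - 4) = x + 4. (Step 1 is a valid identity: 1/(x - 4) - 4/(x(x - 4)) = (x - 4)/(x(x - 4)) = 1/x.)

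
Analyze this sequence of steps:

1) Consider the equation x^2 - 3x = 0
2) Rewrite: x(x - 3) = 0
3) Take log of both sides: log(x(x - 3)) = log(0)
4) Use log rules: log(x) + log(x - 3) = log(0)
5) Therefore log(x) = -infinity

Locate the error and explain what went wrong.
Step 3: Take log of both sides: log(x(x - 3)) = log(0)

Step 3 takes the logarithm of both sides, resulting in log(0) on the right side. The logarithm is only defined for positive numbers; log(0) is undefined (approaches negative infinity). This operation is invalid.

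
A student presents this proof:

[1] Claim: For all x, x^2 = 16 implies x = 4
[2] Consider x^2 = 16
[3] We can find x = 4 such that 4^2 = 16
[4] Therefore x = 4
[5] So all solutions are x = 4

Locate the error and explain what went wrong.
Step 4: Therefore x = 4

Step 4 incorrectly concludes that x = 4 is the only solution. The proof shows that x = 4 is A solution (existence), but does not show it is the ONLY solution (uniqueness). In fact, x = -4 is also a solution since (-4)^2 = 16. Finding one solution doesn't prove there are no others.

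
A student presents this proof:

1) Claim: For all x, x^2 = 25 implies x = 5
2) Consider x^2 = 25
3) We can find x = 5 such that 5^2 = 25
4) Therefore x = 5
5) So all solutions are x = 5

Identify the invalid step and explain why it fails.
Step 4: Therefore x = 5

Step 4 incorrectly concludes that x = 5 is the only solution. The proof shows that x = 5 is A solution (existence), but does not show it is the ONLY solution (uniqueness). In fact, x = -5 is also a solution since (-5)^2 = 25. Finding one solution doesn't prove there are no others.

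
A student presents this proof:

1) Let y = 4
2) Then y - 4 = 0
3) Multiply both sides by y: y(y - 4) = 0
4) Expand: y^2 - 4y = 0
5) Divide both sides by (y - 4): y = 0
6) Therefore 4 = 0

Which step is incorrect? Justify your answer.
Step 5: Divide both sides by (y - 4): y = 0

Step 5 divides both sides by (y - 4). However, since y = 4, we have (y - 4) = 0. Division by zero is undefined, making this step invalid.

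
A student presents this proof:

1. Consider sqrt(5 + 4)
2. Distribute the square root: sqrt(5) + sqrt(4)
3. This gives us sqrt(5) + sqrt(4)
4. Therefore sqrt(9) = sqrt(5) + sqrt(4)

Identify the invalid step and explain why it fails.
Step 2: Distribute the square root: sqrt(5) + sqrt(4)

Step 2 incorrectly 'distributes' the square root over addition. The square root function does not distribute: sqrt(a + b) ≠ sqrt(a) + sqrt(b). In fact, sqrt(5 + 4) = sqrt(9) ≈ 3.0000, while sqrt(5) + sqrt(4) ≈ 4.2361.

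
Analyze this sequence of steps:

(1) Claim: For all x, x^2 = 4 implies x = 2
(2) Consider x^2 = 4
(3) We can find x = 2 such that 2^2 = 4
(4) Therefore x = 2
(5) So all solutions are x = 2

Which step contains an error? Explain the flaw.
Step 4: Therefore x = 2

Step 4 incorrectly concludes that x = 2 is the only solution. The proof shows that x = 2 is A solution (existence), but does not show it is the ONLY solution (uniqueness). In fact, x = -2 is also a solution since (-2)^2 = 4. Finding one solution doesn't prove there are no others.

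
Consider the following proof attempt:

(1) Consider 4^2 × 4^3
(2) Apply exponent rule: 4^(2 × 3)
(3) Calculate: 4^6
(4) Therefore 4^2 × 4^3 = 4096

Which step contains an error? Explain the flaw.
Step 2: Apply exponent rule: 4^(2 × 3)

Step 2 incorrectly states that a^b × a^c = a^(b×c). The correct rule is a^b × a^c = a^(b+c). The actual value is 4^2 × 4^3 = 4^5 = 1024, not 4^6 = 4096.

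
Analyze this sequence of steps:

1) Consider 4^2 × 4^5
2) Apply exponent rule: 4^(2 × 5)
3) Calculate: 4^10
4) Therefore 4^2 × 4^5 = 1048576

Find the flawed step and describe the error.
Step 2: Apply exponent rule: 4^(2 × 5)

Step 2 incorrectly states that a^b × a^c = a^(b×c). The correct rule is a^b × a^c = a^(b+c). The actual value is 4^2 × 4^5 = 4^7 = 16384, not 4^10 = 1048576.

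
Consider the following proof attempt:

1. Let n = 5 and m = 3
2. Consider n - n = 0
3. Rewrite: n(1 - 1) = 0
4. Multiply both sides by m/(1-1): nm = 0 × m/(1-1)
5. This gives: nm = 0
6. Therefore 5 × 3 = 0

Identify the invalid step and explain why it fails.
Step 4: Multiply both sides by m/(1-1): nm = 0 × m/(1-1)

Step 4 multiplies both sides by m/(1-1). However, 1-1 = 0, so this is multiplication by m/0, which is undefined. We cannot multiply by an undefined expression.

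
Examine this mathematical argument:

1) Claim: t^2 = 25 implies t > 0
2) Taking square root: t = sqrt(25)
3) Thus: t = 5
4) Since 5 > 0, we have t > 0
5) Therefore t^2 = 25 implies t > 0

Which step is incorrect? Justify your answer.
Step 2: Taking square root: t = sqrt(25)

Step 2 takes the square root and assumes the positive root only. The equation t^2 = 25 actually has two solutions: t = 5 and t = -5. The proof silently assumes t > 0 without justification, then uses this assumption to conclude t > 0, which is circular. The counterexample t = -5 shows the claim is false.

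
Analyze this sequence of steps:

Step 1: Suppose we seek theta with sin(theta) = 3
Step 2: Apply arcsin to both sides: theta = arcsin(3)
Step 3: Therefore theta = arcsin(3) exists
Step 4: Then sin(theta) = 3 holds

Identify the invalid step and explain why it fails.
Step 2: Apply arcsin to both sides: theta = arcsin(3)

Step 2 applies arcsin to 3. However, arcsin(x) is only defined for x in [-1, 1] because sin(theta) can only produce values in that range. Since |3| > 1, arcsin(3) is undefined. There is no angle whose sine equals 3.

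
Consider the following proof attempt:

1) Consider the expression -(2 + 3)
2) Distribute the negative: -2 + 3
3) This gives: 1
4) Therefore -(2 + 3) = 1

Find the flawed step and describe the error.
Step 2: Distribute the negative: -2 + 3

Step 2 incorrectly distributes the negative sign. The correct distribution is -(2 + 3) = -2 - 3 = -5. The negative must be applied to both terms, not just the first. The error treats -(2 + 3) as -2 + 3, which equals 1 instead of -5.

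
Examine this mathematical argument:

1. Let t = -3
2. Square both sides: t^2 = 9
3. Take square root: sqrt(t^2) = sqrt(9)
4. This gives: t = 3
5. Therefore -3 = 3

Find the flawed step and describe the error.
Step 4: This gives: t = 3

Step 4 incorrectly states that sqrt(t^2) = t. The correct identity is sqrt(t^2) = |t|. Since t = -3 < 0, we have sqrt(t^2) = |-3| = 3, not t = -3.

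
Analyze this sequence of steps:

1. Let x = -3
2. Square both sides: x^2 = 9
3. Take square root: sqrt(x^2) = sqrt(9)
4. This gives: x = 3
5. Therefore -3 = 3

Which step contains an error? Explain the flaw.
Step 4: This gives: x = 3

Step 4 incorrectly states that sqrt(x^2) = x. The correct identity is sqrt(x^2) = |x|. Since x = -3 < 0, we have sqrt(x^2) = |-3| = 3, not x = -3.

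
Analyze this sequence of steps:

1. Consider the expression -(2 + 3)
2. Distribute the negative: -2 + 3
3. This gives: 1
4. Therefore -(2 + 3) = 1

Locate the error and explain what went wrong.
Step 2: Distribute the negative: -2 + 3

Step 2 incorrectly distributes the negative sign. The correct distribution is -(2 + 3) = -2 - 3 = -5. The negative must be applied to both terms, not just the first. The error treats -(2 + 3) as -2 + 3, which equals 1 instead of -5.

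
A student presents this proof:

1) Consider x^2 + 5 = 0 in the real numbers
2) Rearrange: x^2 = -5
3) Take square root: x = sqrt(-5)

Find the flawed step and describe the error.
Step 3: Take square root: x = sqrt(-5)

Step 3 takes the square root of -5, which is negative. In the real number system, the square root of a negative number is undefined. The equation x^2 + 5 = 0 has no real solutions. Square roots of negative numbers only exist in the complex numbers.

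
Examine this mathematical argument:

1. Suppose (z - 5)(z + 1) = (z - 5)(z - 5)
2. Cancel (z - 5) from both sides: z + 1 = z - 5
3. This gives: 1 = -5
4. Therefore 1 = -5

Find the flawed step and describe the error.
Step 2: Cancel (z - 5) from both sides: z + 1 = z - 5

Step 2 cancels (z - 5) from both sides. This is only valid if (z - 5) ≠ 0, i.e., z ≠ 5. When z = 5, both sides equal zero regardless of the other factors. The correct approach requires considering z = 5 as a separate case.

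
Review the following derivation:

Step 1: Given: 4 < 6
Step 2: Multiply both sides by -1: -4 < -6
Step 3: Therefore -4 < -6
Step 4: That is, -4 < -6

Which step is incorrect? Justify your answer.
Step 2: Multiply both sides by -1: -4 < -6

Step 2 multiplies both sides by -1 but fails to reverse the inequality sign. When multiplying (or dividing) an inequality by a negative number, the direction must be reversed. Since 4 < 6, we should get -4 > -6, i.e., -4 > -6.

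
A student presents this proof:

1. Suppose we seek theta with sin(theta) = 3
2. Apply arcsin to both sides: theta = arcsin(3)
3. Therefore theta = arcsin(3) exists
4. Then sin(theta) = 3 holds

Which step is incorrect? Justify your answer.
Step 2: Apply arcsin to both sides: theta = arcsin(3)

Step 2 applies arcsin to 3. However, arcsin(x) is only defined for x in [-1, 1] because sin(theta) can only produce values in that range. Since |3| > 1, arcsin(3) is undefined. There is no angle whose sine equals 3.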